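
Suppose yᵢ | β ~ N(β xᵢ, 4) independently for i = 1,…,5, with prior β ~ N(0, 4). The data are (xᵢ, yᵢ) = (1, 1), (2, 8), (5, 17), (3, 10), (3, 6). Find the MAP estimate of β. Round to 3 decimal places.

log p(β | y) = −Σ(yᵢ − βxᵢ)²/(2·4) − β²/(2·4) + const.
Setting the derivative to zero: Σxᵢ(yᵢ − βxᵢ)/4 − β/4 = 0, so β = Σxᵢyᵢ / (Σxᵢ² + σ²/τ²).
Σxᵢyᵢ = 1·1 + 2·8 + 5·17 + 3·10 + 3·6 = 150; Σxᵢ² = 48; σ²/τ² = 1.
β̂_MAP = 150 / (48 + 1) = 150/49 ≈ 3.061.

β̂_MAP = 3.061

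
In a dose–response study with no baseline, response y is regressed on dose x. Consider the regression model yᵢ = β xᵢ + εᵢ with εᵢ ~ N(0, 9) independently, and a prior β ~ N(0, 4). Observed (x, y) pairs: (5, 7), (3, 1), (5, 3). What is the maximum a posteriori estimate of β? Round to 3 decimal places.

log p(β | y) = −Σ(yᵢ − βxᵢ)²/(2·9) − β²/(2·4) + const.
Setting the derivative to zero: Σxᵢ(yᵢ − βxᵢ)/9 − β/4 = 0, so β = Σxᵢyᵢ / (Σxᵢ² + σ²/τ²).
Σxᵢyᵢ = 5·7 + 3·1 + 5·3 = 53; Σxᵢ² = 59; σ²/τ² = 2.25.
β̂_MAP = 53 / (59 + 2.25) = 53/61.25 ≈ 0.865.

β̂_MAP = 0.865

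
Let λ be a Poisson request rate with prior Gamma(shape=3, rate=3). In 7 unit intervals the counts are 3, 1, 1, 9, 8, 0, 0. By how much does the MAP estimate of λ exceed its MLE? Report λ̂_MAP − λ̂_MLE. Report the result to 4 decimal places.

Σxᵢ = 22. Posterior is Gamma(25, 10); MAP = (25−1)/10 = 24/10 ≈ 2.40000.
MLE = x̄ = 22/7 ≈ 3.14286.
Difference = 24/10 − 22/7 = -26/35 ≈ -0.7429.

MAP − MLE = -0.7429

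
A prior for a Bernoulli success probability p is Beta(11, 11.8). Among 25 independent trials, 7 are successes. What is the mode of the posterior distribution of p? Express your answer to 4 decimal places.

p̂_MAP = 0.3712

Prior: Beta(11, 11.8).
Data: 7 successes in 25 trials. The binomial likelihood contributes p^7(1−p)^18, so the posterior is Beta(11+7, 11.8+18) = Beta(18, 29.8).
For Beta(a, b) with a, b > 1 the mode is (a−1)/(a+b−2) = 17/45.8 ≈ 0.3712.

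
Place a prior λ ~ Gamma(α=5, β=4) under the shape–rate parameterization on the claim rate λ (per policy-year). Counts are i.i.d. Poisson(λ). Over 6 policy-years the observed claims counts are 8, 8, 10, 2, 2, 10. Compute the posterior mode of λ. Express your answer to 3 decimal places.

λ̂_MAP = 4.400

Σxᵢ = 8+8+10+2+2+10 = 40, with n = 6.
Posterior ∝ λ^4e^(−4λ) · λ^40e^(−6λ) = λ^44e^(−10λ), i.e. Gamma(shape=45, rate=10).
The mode of a Gamma(a, b) with a ≥ 1 (shape–rate) is (a−1)/b = 44/10 ≈ 4.400.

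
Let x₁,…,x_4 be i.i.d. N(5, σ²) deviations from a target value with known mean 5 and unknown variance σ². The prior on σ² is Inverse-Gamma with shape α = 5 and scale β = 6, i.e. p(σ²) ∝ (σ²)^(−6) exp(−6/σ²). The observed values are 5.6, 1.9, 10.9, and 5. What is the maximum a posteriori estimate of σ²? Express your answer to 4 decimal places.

Sum of squared deviations about the known mean: SS = (5.6−5)² + (1.9−5)² + (10.9−5)² + (5−5)² = 44.78.
The Normal likelihood contributes (σ²)^(−n/2) exp(−SS/(2σ²)), so the posterior is Inverse-Gamma(α + n/2, β + SS/2) = Inverse-Gamma(7, 28.39).
The mode of Inverse-Gamma(a, b) is b/(a+1) = 28.39/8 ≈ 3.5488.

σ̂²_MAP = 3.5488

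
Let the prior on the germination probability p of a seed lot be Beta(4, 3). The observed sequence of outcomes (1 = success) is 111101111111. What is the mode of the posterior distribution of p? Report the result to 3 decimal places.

Prior: Beta(4, 3).
Data: 11 successes in 12 trials (from the sequence). The binomial likelihood contributes p^11(1−p)^1, so the posterior is Beta(4+11, 3+1) = Beta(15, 4).
For Beta(a, b) with a, b > 1 the mode is (a−1)/(a+b−2) = 14/17 ≈ 0.824.

p̂_MAP = 0.824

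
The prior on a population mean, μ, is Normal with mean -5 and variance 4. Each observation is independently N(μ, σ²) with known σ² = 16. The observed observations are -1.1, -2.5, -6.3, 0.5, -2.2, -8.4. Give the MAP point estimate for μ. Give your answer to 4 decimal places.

n = 6; x̄ = ((-1.1) + (-2.5) + (-6.3) + 0.5 + (-2.2) + (-8.4))/6 = -20/6 = -10/3 ≈ -3.3333.
For a Normal prior and Normal likelihood with known variance, the posterior is Normal; its mode equals its mean, the precision-weighted average.
Prior precision 1/σ₀² = 1/4 = 0.25; data precision n/σ² = 6/16 = 0.375.
μ̂ = (0.25·(-5) + 0.375·(-10/3)) / (0.25 + 0.375) = (-2.5)/0.625 = -4.0000.

μ̂_MAP = -4.0000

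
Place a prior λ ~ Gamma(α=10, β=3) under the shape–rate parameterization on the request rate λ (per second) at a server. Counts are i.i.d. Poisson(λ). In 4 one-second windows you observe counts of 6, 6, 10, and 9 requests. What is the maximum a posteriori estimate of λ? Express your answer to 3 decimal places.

λ̂_MAP = 5.714

Σxᵢ = 6+6+10+9 = 31, with n = 4.
Posterior ∝ λ^9e^(−3λ) · λ^31e^(−4λ) = λ^40e^(−7λ), i.e. Gamma(shape=41, rate=7).
The mode of a Gamma(a, b) with a ≥ 1 (shape–rate) is (a−1)/b = 40/7 ≈ 5.714.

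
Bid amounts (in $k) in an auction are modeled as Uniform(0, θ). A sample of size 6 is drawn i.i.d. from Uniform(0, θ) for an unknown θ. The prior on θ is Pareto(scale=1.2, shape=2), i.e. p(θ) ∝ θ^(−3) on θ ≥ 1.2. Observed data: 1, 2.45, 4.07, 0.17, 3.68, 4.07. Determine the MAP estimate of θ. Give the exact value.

θ̂_MAP = 4.07

The Uniform(0, θ) likelihood is θ^(−n) for θ ≥ max(xᵢ), zero otherwise. Here max(xᵢ) = 4.07.
Posterior ∝ θ^(−3) · θ^(−6) = θ^(−9) on θ ≥ max(1.2, 4.07) = 4.07.
This density is strictly decreasing in θ, so the posterior mode lies at the lower boundary of the support.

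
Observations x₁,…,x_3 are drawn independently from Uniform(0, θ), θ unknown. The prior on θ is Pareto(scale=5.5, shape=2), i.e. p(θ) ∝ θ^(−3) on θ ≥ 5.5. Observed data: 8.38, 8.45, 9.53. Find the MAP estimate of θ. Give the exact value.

The Uniform(0, θ) likelihood is θ^(−n) for θ ≥ max(xᵢ), zero otherwise. Here max(xᵢ) = 9.53.
Posterior ∝ θ^(−3) · θ^(−3) = θ^(−6) on θ ≥ max(5.5, 9.53) = 9.53.
This density is strictly decreasing in θ, so the posterior mode lies at the lower boundary of the support.

θ̂_MAP = 9.53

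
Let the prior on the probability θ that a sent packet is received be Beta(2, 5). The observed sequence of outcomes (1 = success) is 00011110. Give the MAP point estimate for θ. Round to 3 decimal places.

Prior: Beta(2, 5).
Data: 4 successes in 8 trials (from the sequence). The binomial likelihood contributes θ^4(1−θ)^4, so the posterior is Beta(2+4, 5+4) = Beta(6, 9).
For Beta(a, b) with a, b > 1 the mode is (a−1)/(a+b−2) = 5/13 ≈ 0.385.

θ̂_MAP = 0.385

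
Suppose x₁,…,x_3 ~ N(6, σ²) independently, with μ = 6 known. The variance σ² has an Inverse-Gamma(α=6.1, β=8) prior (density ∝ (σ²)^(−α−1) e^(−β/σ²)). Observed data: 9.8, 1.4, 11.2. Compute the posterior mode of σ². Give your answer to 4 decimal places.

σ̂²_MAP = 4.5721

Sum of squared deviations about the known mean: SS = (9.8−6)² + (1.4−6)² + (11.2−6)² = 62.64.
The Normal likelihood contributes (σ²)^(−n/2) exp(−SS/(2σ²)), so the posterior is Inverse-Gamma(α + n/2, β + SS/2) = Inverse-Gamma(7.6, 39.32).
The mode of Inverse-Gamma(a, b) is b/(a+1) = 39.32/8.6 ≈ 4.5721.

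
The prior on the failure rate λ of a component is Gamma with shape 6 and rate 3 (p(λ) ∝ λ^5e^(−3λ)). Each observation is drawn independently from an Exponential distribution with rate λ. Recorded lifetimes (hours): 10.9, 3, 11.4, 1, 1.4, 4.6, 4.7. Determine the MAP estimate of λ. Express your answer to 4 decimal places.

λ̂_MAP = 0.3000

The Exponential(rate=λ) likelihood is ∝ λ^n e^(−λΣtᵢ). Here n = 7 and Σtᵢ = 10.9 + 3 + 11.4 + 1 + 1.4 + 4.6 + 4.7 = 37.
Posterior ∝ λ^5e^(−3λ) · λ^7e^(−37λ) = λ^12e^(−40λ), i.e. Gamma(13, 40).
Mode = (a−1)/b = 12/40 ≈ 0.3000.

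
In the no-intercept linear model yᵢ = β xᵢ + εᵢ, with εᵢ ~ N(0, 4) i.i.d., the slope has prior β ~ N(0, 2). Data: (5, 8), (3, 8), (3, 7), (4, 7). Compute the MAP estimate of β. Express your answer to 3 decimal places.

log p(β | y) = −Σ(yᵢ − βxᵢ)²/(2·4) − β²/(2·2) + const.
Setting the derivative to zero: Σxᵢ(yᵢ − βxᵢ)/4 − β/2 = 0, so β = Σxᵢyᵢ / (Σxᵢ² + σ²/τ²).
Σxᵢyᵢ = 5·8 + 3·8 + 3·7 + 4·7 = 113; Σxᵢ² = 59; σ²/τ² = 2.
β̂_MAP = 113 / (59 + 2) = 113/61 ≈ 1.852.

β̂_MAP = 1.852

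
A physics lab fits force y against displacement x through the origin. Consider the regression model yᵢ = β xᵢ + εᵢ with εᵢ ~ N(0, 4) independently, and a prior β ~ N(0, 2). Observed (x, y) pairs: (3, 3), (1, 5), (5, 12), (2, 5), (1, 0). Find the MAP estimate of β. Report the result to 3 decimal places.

β̂_MAP = 2.000

log p(β | y) = −Σ(yᵢ − βxᵢ)²/(2·4) − β²/(2·2) + const.
Setting the derivative to zero: Σxᵢ(yᵢ − βxᵢ)/4 − β/2 = 0, so β = Σxᵢyᵢ / (Σxᵢ² + σ²/τ²).
Σxᵢyᵢ = 3·3 + 1·5 + 5·12 + 2·5 + 1·0 = 84; Σxᵢ² = 40; σ²/τ² = 2.
β̂_MAP = 84 / (40 + 2) = 84/42 ≈ 2.000.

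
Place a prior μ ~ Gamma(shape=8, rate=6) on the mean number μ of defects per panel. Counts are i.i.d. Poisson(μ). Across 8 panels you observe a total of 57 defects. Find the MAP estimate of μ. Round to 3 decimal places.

μ̂_MAP = 4.571

Σxᵢ = 57, n = 8.
Posterior ∝ μ^7e^(−6μ) · μ^57e^(−8μ) = μ^64e^(−14μ), i.e. Gamma(shape=65, rate=14).
The mode of a Gamma(a, b) with a ≥ 1 (shape–rate) is (a−1)/b = 64/14 ≈ 4.571.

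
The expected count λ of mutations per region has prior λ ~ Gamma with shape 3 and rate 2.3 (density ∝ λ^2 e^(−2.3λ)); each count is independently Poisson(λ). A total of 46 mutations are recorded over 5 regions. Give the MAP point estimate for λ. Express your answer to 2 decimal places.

Σxᵢ = 46, n = 5.
Posterior ∝ λ^2e^(−2.3λ) · λ^46e^(−5λ) = λ^48e^(−7.3λ), i.e. Gamma(shape=49, rate=7.3).
The mode of a Gamma(a, b) with a ≥ 1 (shape–rate) is (a−1)/b = 48/7.3 ≈ 6.58.

λ̂_MAP = 6.58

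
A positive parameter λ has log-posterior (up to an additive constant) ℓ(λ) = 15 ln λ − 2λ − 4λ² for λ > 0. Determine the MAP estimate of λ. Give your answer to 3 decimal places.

λ̂_MAP = 1.250

ℓ'(λ) = 15/λ − 2 − 8λ. Setting this to zero and multiplying by λ: 8λ² + 2λ − 15 = 0.
λ = (−2 + √(2² + 4·8·15)) / (2·8) = (−2 + √484) / 16 = (−2 + 22)/16 = 5/4.
ℓ''(λ) = −15/λ² − 8 < 0, confirming a maximum.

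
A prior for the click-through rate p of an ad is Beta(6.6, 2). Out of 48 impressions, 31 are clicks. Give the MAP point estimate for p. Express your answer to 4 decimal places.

Prior: Beta(6.6, 2).
Data: 31 successes in 48 trials. The binomial likelihood contributes p^31(1−p)^17, so the posterior is Beta(6.6+31, 2+17) = Beta(37.6, 19).
For Beta(a, b) with a, b > 1 the mode is (a−1)/(a+b−2) = 36.6/54.6 ≈ 0.6703.

p̂_MAP = 0.6703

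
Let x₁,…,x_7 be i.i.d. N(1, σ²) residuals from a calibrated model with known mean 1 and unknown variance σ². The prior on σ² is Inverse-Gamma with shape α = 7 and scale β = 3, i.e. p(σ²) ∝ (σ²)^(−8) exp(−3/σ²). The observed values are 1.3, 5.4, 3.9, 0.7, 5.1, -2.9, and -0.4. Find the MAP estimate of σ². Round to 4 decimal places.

Sum of squared deviations about the known mean: SS = (1.3−1)² + (5.4−1)² + (3.9−1)² + (0.7−1)² + (5.1−1)² + (-2.9−1)² + (-0.4−1)² = 61.93.
The Normal likelihood contributes (σ²)^(−n/2) exp(−SS/(2σ²)), so the posterior is Inverse-Gamma(α + n/2, β + SS/2) = Inverse-Gamma(10.5, 33.965).
The mode of Inverse-Gamma(a, b) is b/(a+1) = 33.965/11.5 ≈ 2.9535.

σ̂²_MAP = 2.9535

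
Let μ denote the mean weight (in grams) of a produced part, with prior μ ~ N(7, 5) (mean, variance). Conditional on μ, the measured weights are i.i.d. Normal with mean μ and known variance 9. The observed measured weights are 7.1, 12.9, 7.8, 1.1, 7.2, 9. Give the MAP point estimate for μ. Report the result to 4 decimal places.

n = 6; x̄ = (7.1 + 12.9 + 7.8 + 1.1 + 7.2 + 9)/6 = 45.1/6 = 451/60 ≈ 7.5167.
For a Normal prior and Normal likelihood with known variance, the posterior is Normal; its mode equals its mean, the precision-weighted average.
Prior precision 1/σ₀² = 1/5 = 0.2; data precision n/σ² = 6/9 = 2/3.
μ̂ = (0.2·7 + (2/3)·(451/60)) / (0.2 + 2/3) = (577/90)/(13/15) = 577/78 ≈ 7.3974.

μ̂_MAP = 7.3974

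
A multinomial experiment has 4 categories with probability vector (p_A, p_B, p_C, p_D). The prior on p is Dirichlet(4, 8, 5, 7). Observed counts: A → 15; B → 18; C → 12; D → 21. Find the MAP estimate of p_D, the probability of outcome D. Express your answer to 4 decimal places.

MAP estimate of p_D = 0.3140

The posterior is Dirichlet(αᵢ + nᵢ) = Dirichlet(19, 26, 17, 28).
For a Dirichlet(a₁,…,a_K) with all aᵢ > 1, the mode has j-th component (aⱼ − 1)/(Σaᵢ − K).
Here Σaᵢ = 90 and K = 4, so p_D = (28 − 1)/(90 − 4) = 27/86 ≈ 0.3140.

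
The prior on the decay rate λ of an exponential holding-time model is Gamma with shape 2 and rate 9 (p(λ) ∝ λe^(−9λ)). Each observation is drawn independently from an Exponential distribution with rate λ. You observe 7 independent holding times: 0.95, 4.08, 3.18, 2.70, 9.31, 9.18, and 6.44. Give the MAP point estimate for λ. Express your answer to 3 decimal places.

The Exponential(rate=λ) likelihood is ∝ λ^n e^(−λΣtᵢ). Here n = 7 and Σtᵢ = 0.95 + 4.08 + 3.18 + 2.70 + 9.31 + 9.18 + 6.44 = 35.84.
Posterior ∝ λe^(−9λ) · λ^7e^(−35.84λ) = λ^8e^(−44.84λ), i.e. Gamma(9, 44.84).
Mode = (a−1)/b = 8/44.84 ≈ 0.178.

λ̂_MAP = 0.178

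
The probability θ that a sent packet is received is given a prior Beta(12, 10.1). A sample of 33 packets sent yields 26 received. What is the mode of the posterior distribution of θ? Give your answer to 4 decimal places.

Prior: Beta(12, 10.1).
Data: 26 successes in 33 trials. The binomial likelihood contributes θ^26(1−θ)^7, so the posterior is Beta(12+26, 10.1+7) = Beta(38, 17.1).
For Beta(a, b) with a, b > 1 the mode is (a−1)/(a+b−2) = 37/53.1 ≈ 0.6968.

θ̂_MAP = 0.6968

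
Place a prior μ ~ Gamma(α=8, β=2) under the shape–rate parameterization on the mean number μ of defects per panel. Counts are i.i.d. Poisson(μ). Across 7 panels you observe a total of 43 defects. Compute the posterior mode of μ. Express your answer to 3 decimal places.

μ̂_MAP = 5.556

Σxᵢ = 43, n = 7.
Posterior ∝ μ^7e^(−2μ) · μ^43e^(−7μ) = μ^50e^(−9μ), i.e. Gamma(shape=51, rate=9).
The mode of a Gamma(a, b) with a ≥ 1 (shape–rate) is (a−1)/b = 50/9 ≈ 5.556.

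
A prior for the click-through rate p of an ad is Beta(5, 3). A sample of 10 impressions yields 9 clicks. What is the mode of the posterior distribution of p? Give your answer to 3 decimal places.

Prior: Beta(5, 3).
Data: 9 successes in 10 trials. The binomial likelihood contributes p^9(1−p)^1, so the posterior is Beta(5+9, 3+1) = Beta(14, 4).
For Beta(a, b) with a, b > 1 the mode is (a−1)/(a+b−2) = 13/16 ≈ 0.813.

p̂_MAP = 0.813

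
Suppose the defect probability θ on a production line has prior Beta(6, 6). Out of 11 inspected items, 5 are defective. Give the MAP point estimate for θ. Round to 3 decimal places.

θ̂_MAP = 0.476

Prior: Beta(6, 6).
Data: 5 successes in 11 trials. The binomial likelihood contributes θ^5(1−θ)^6, so the posterior is Beta(6+5, 6+6) = Beta(11, 12).
For Beta(a, b) with a, b > 1 the mode is (a−1)/(a+b−2) = 10/21 ≈ 0.476.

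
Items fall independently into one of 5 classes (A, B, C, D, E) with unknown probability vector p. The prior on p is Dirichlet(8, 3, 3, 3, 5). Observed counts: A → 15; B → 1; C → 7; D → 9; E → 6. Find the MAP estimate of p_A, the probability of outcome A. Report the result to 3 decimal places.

MAP estimate of p_A = 0.400

The posterior is Dirichlet(αᵢ + nᵢ) = Dirichlet(23, 4, 10, 12, 11).
For a Dirichlet(a₁,…,a_K) with all aᵢ > 1, the mode has j-th component (aⱼ − 1)/(Σaᵢ − K).
Here Σaᵢ = 60 and K = 5, so p_A = (23 − 1)/(60 − 5) = 22/55 ≈ 0.400.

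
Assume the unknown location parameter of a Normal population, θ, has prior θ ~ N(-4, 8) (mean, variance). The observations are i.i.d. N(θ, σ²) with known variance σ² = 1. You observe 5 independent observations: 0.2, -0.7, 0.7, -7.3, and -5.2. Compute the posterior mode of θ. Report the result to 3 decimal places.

n = 5; x̄ = (0.2 + (-0.7) + 0.7 + (-7.3) + (-5.2))/5 = -12.3/5 = -2.46.
For a Normal prior and Normal likelihood with known variance, the posterior is Normal; its mode equals its mean, the precision-weighted average.
Prior precision 1/σ₀² = 1/8 = 0.125; data precision n/σ² = 5/1 = 5.
θ̂ = (0.125·(-4) + 5·(-2.46)) / (0.125 + 5) = (-12.8)/5.125 = -512/205 ≈ -2.498.

θ̂_MAP = -2.498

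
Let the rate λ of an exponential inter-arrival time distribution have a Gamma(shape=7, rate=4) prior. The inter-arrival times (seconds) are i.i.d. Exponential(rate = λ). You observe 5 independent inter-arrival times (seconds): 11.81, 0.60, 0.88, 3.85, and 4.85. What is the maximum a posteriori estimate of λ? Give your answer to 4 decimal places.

λ̂_MAP = 0.4232

The Exponential(rate=λ) likelihood is ∝ λ^n e^(−λΣtᵢ). Here n = 5 and Σtᵢ = 11.81 + 0.60 + 0.88 + 3.85 + 4.85 = 21.99.
Posterior ∝ λ^6e^(−4λ) · λ^5e^(−21.99λ) = λ^11e^(−25.99λ), i.e. Gamma(12, 25.99).
Mode = (a−1)/b = 11/25.99 ≈ 0.4232.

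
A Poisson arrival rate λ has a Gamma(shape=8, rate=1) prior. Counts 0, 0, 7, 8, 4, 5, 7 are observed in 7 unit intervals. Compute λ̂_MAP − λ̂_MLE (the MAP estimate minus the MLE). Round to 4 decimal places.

MAP − MLE = 0.3214

Σxᵢ = 31. Posterior is Gamma(39, 8); MAP = (39−1)/8 = 38/8 ≈ 4.75000.
MLE = x̄ = 31/7 ≈ 4.42857.
Difference = 38/8 − 31/7 = 9/28 ≈ 0.3214.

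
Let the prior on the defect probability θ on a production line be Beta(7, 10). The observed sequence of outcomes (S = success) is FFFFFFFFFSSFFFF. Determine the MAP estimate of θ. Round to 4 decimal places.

θ̂_MAP = 0.2667

Prior: Beta(7, 10).
Data: 2 successes in 15 trials (from the sequence). The binomial likelihood contributes θ^2(1−θ)^13, so the posterior is Beta(7+2, 10+13) = Beta(9, 23).
For Beta(a, b) with a, b > 1 the mode is (a−1)/(a+b−2) = 8/30 ≈ 0.2667.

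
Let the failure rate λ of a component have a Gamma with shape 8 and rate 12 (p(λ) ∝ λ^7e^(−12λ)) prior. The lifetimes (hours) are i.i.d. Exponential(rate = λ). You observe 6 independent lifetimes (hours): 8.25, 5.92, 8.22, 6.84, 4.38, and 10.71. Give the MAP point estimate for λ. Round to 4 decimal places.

λ̂_MAP = 0.2308

The Exponential(rate=λ) likelihood is ∝ λ^n e^(−λΣtᵢ). Here n = 6 and Σtᵢ = 8.25 + 5.92 + 8.22 + 6.84 + 4.38 + 10.71 = 44.32.
Posterior ∝ λ^7e^(−12λ) · λ^6e^(−44.32λ) = λ^13e^(−56.32λ), i.e. Gamma(14, 56.32).
Mode = (a−1)/b = 13/56.32 ≈ 0.2308.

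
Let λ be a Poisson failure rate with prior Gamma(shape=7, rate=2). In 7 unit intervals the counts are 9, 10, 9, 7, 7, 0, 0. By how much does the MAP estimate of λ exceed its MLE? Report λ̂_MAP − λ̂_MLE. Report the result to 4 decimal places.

Σxᵢ = 42. Posterior is Gamma(49, 9); MAP = (49−1)/9 = 48/9 ≈ 5.33333.
MLE = x̄ = 42/7 ≈ 6.00000.
Difference = 48/9 − 42/7 = -2/3 ≈ -0.6667.

MAP − MLE = -0.6667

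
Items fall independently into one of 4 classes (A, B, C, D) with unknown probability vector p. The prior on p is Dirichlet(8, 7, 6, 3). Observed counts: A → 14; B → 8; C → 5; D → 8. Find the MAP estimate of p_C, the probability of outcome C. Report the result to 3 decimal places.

MAP estimate of p_C = 0.182

The posterior is Dirichlet(αᵢ + nᵢ) = Dirichlet(22, 15, 11, 11).
For a Dirichlet(a₁,…,a_K) with all aᵢ > 1, the mode has j-th component (aⱼ − 1)/(Σaᵢ − K).
Here Σaᵢ = 59 and K = 4, so p_C = (11 − 1)/(59 − 4) = 10/55 ≈ 0.182.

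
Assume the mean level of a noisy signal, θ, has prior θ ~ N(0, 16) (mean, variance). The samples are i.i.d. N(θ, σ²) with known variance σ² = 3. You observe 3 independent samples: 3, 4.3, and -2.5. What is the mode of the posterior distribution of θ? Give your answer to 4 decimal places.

n = 3; x̄ = (3 + 4.3 + (-2.5))/3 = 4.8/3 = 1.6.
For a Normal prior and Normal likelihood with known variance, the posterior is Normal; its mode equals its mean, the precision-weighted average.
Prior precision 1/σ₀² = 1/16 = 0.0625; data precision n/σ² = 3/3 = 1.
θ̂ = (0.0625·0 + 1·1.6) / (0.0625 + 1) = 1.6/1.0625 = 128/85 ≈ 1.5059.

θ̂_MAP = 1.5059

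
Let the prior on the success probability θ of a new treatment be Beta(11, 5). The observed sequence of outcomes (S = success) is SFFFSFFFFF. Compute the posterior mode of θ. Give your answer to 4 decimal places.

θ̂_MAP = 0.5000

Prior: Beta(11, 5).
Data: 2 successes in 10 trials (from the sequence). The binomial likelihood contributes θ^2(1−θ)^8, so the posterior is Beta(11+2, 5+8) = Beta(13, 13).
For Beta(a, b) with a, b > 1 the mode is (a−1)/(a+b−2) = 12/24 ≈ 0.5000.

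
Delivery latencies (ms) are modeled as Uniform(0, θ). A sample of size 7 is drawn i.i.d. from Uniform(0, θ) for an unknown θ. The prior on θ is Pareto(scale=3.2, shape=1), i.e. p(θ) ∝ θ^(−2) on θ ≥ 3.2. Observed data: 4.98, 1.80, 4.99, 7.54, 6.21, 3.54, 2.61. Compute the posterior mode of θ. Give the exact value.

The Uniform(0, θ) likelihood is θ^(−n) for θ ≥ max(xᵢ), zero otherwise. Here max(xᵢ) = 7.54.
Posterior ∝ θ^(−2) · θ^(−7) = θ^(−9) on θ ≥ max(3.2, 7.54) = 7.54.
This density is strictly decreasing in θ, so the posterior mode lies at the lower boundary of the support.

θ̂_MAP = 7.54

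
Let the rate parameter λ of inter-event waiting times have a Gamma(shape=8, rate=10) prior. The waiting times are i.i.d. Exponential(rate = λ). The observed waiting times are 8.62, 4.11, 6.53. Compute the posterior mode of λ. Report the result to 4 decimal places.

The Exponential(rate=λ) likelihood is ∝ λ^n e^(−λΣtᵢ). Here n = 3 and Σtᵢ = 8.62 + 4.11 + 6.53 = 19.26.
Posterior ∝ λ^7e^(−10λ) · λ^3e^(−19.26λ) = λ^10e^(−29.26λ), i.e. Gamma(11, 29.26).
Mode = (a−1)/b = 10/29.26 ≈ 0.3418.

λ̂_MAP = 0.3418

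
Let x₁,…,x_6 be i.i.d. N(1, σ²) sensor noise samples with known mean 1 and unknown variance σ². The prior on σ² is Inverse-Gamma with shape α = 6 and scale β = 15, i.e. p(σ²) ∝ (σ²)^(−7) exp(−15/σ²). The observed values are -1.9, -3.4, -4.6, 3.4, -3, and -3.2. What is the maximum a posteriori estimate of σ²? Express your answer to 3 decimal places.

Sum of squared deviations about the known mean: SS = (-1.9−1)² + (-3.4−1)² + (-4.6−1)² + (3.4−1)² + (-3−1)² + (-3.2−1)² = 98.53.
The Normal likelihood contributes (σ²)^(−n/2) exp(−SS/(2σ²)), so the posterior is Inverse-Gamma(α + n/2, β + SS/2) = Inverse-Gamma(9, 64.265).
The mode of Inverse-Gamma(a, b) is b/(a+1) = 64.265/10 ≈ 6.427.

σ̂²_MAP = 6.427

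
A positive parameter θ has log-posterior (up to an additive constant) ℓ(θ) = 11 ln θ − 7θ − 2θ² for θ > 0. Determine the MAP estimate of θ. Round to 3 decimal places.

θ̂_MAP = 1.000

ℓ'(θ) = 11/θ − 7 − 4θ. Setting this to zero and multiplying by θ: 4θ² + 7θ − 11 = 0.
θ = (−7 + √(7² + 4·4·11)) / (2·4) = (−7 + √225) / 8 = (−7 + 15)/8 = 1.
ℓ''(θ) = −11/θ² − 4 < 0, confirming a maximum.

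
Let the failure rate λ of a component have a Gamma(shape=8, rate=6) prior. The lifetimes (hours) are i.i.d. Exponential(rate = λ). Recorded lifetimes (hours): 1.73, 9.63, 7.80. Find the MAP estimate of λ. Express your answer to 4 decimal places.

The Exponential(rate=λ) likelihood is ∝ λ^n e^(−λΣtᵢ). Here n = 3 and Σtᵢ = 1.73 + 9.63 + 7.80 = 19.16.
Posterior ∝ λ^7e^(−6λ) · λ^3e^(−19.16λ) = λ^10e^(−25.16λ), i.e. Gamma(11, 25.16).
Mode = (a−1)/b = 10/25.16 ≈ 0.3975.

λ̂_MAP = 0.3975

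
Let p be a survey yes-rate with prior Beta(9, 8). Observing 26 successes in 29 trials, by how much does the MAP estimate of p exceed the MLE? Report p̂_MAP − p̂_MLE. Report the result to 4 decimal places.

MAP − MLE = -0.1238

Posterior is Beta(35, 11); MAP = (35−1)/(46−2) = 34/44 ≈ 0.77273.
MLE ignores the prior: p̂_MLE = k/n = 26/29 ≈ 0.89655.
Difference = 34/44 − 26/29 = -79/638 ≈ -0.1238.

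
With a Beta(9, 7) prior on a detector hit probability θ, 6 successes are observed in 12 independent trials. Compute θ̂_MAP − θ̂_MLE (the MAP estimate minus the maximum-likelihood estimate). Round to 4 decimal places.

MAP − MLE = 0.0385

Posterior is Beta(15, 13); MAP = (15−1)/(28−2) = 14/26 ≈ 0.53846.
MLE ignores the prior: θ̂_MLE = k/n = 6/12 ≈ 0.50000.
Difference = 14/26 − 6/12 = 1/26 ≈ 0.0385.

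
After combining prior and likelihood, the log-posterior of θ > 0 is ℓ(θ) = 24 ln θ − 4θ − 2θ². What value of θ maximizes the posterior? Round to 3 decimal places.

θ̂_MAP = 2.000

ℓ'(θ) = 24/θ − 4 − 4θ. Setting this to zero and multiplying by θ: 4θ² + 4θ − 24 = 0.
θ = (−4 + √(4² + 4·4·24)) / (2·4) = (−4 + √400) / 8 = (−4 + 20)/8 = 2.
ℓ''(θ) = −24/θ² − 4 < 0, confirming a maximum.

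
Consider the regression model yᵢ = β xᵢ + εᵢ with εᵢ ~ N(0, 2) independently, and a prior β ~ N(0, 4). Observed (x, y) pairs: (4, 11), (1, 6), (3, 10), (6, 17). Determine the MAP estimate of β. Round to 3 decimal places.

β̂_MAP = 2.912

log p(β | y) = −Σ(yᵢ − βxᵢ)²/(2·2) − β²/(2·4) + const.
Setting the derivative to zero: Σxᵢ(yᵢ − βxᵢ)/2 − β/4 = 0, so β = Σxᵢyᵢ / (Σxᵢ² + σ²/τ²).
Σxᵢyᵢ = 4·11 + 1·6 + 3·10 + 6·17 = 182; Σxᵢ² = 62; σ²/τ² = 0.5.
β̂_MAP = 182 / (62 + 0.5) = 182/62.5 ≈ 2.912.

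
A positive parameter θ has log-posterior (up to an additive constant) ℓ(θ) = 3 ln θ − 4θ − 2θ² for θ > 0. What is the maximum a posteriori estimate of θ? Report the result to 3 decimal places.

θ̂_MAP = 0.500

ℓ'(θ) = 3/θ − 4 − 4θ. Setting this to zero and multiplying by θ: 4θ² + 4θ − 3 = 0.
θ = (−4 + √(4² + 4·4·3)) / (2·4) = (−4 + √64) / 8 = (−4 + 8)/8 = 1/2.
ℓ''(θ) = −3/θ² − 4 < 0, confirming a maximum.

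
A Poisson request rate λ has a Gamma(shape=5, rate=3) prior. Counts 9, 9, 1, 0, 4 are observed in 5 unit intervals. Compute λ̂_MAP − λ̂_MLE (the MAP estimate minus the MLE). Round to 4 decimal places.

MAP − MLE = -1.2250

Σxᵢ = 23. Posterior is Gamma(28, 8); MAP = (28−1)/8 = 27/8 ≈ 3.37500.
MLE = x̄ = 23/5 ≈ 4.60000.
Difference = 27/8 − 23/5 = -49/40 ≈ -1.2250.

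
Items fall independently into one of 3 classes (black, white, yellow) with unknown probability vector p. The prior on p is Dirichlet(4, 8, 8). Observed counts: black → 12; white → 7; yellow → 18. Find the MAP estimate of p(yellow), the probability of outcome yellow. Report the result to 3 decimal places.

MAP estimate of p(yellow) = 0.463

The posterior is Dirichlet(αᵢ + nᵢ) = Dirichlet(16, 15, 26).
For a Dirichlet(a₁,…,a_K) with all aᵢ > 1, the mode has j-th component (aⱼ − 1)/(Σaᵢ − K).
Here Σaᵢ = 57 and K = 3, so p(yellow) = (26 − 1)/(57 − 3) = 25/54 ≈ 0.463.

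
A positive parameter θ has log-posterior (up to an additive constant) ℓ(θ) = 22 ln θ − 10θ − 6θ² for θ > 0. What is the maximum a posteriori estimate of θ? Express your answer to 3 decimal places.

ℓ'(θ) = 22/θ − 10 − 12θ. Setting this to zero and multiplying by θ: 12θ² + 10θ − 22 = 0.
θ = (−10 + √(10² + 4·12·22)) / (2·12) = (−10 + √1156) / 24 = (−10 + 34)/24 = 1.
ℓ''(θ) = −22/θ² − 12 < 0, confirming a maximum.

θ̂_MAP = 1.000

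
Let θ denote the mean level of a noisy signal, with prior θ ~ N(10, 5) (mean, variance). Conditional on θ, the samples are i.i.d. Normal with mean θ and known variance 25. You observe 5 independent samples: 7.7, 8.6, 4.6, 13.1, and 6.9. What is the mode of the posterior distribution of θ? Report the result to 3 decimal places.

n = 5; x̄ = (7.7 + 8.6 + 4.6 + 13.1 + 6.9)/5 = 40.9/5 = 8.18.
For a Normal prior and Normal likelihood with known variance, the posterior is Normal; its mode equals its mean, the precision-weighted average.
Prior precision 1/σ₀² = 1/5 = 0.2; data precision n/σ² = 5/25 = 0.2.
θ̂ = (0.2·10 + 0.2·8.18) / (0.2 + 0.2) = 3.636/0.4 = 9.090.

θ̂_MAP = 9.090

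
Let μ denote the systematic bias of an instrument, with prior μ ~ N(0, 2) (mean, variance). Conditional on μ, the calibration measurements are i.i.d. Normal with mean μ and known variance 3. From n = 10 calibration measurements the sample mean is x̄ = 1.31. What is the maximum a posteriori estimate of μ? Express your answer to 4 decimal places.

μ̂_MAP = 1.1391

n = 10, x̄ = 1.31.
For a Normal prior and Normal likelihood with known variance, the posterior is Normal; its mode equals its mean, the precision-weighted average.
Prior precision 1/σ₀² = 1/2 = 0.5; data precision n/σ² = 10/3.
μ̂ = (0.5·0 + (10/3)·1.31) / (0.5 + 10/3) = (131/30)/(23/6) = 131/115 ≈ 1.1391.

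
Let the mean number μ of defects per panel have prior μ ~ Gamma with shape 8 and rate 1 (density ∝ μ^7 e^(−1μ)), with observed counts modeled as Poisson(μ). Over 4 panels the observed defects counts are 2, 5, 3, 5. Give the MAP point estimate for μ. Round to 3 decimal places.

Σxᵢ = 2+5+3+5 = 15, with n = 4.
Posterior ∝ μ^7e^(−1μ) · μ^15e^(−4μ) = μ^22e^(−5μ), i.e. Gamma(shape=23, rate=5).
The mode of a Gamma(a, b) with a ≥ 1 (shape–rate) is (a−1)/b = 22/5 ≈ 4.400.

μ̂_MAP = 4.400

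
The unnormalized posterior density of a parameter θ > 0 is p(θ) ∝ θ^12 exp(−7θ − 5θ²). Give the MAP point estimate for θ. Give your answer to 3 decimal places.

ℓ'(θ) = 12/θ − 7 − 10θ. Setting this to zero and multiplying by θ: 10θ² + 7θ − 12 = 0.
θ = (−7 + √(7² + 4·10·12)) / (2·10) = (−7 + √529) / 20 = (−7 + 23)/20 = 4/5.
ℓ''(θ) = −12/θ² − 10 < 0, confirming a maximum.

θ̂_MAP = 0.800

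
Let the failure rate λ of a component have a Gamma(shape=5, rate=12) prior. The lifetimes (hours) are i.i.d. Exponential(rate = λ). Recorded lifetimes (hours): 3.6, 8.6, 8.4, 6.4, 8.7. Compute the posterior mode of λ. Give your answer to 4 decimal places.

The Exponential(rate=λ) likelihood is ∝ λ^n e^(−λΣtᵢ). Here n = 5 and Σtᵢ = 3.6 + 8.6 + 8.4 + 6.4 + 8.7 = 35.7.
Posterior ∝ λ^4e^(−12λ) · λ^5e^(−35.7λ) = λ^9e^(−47.7λ), i.e. Gamma(10, 47.7).
Mode = (a−1)/b = 9/47.7 ≈ 0.1887.

λ̂_MAP = 0.1887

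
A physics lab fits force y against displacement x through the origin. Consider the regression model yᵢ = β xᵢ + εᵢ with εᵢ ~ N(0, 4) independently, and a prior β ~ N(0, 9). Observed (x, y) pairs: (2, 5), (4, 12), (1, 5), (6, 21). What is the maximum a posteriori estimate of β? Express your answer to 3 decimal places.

log p(β | y) = −Σ(yᵢ − βxᵢ)²/(2·4) − β²/(2·9) + const.
Setting the derivative to zero: Σxᵢ(yᵢ − βxᵢ)/4 − β/9 = 0, so β = Σxᵢyᵢ / (Σxᵢ² + σ²/τ²).
Σxᵢyᵢ = 2·5 + 4·12 + 1·5 + 6·21 = 189; Σxᵢ² = 57; σ²/τ² = 4/9.
β̂_MAP = 189 / (57 + 4/9) = 189/(517/9) = 1701/517 ≈ 3.290.

β̂_MAP = 3.290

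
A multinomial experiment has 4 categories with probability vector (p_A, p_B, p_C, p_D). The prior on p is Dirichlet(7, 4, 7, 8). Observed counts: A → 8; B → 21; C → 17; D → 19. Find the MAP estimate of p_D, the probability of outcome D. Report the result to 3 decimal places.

The posterior is Dirichlet(αᵢ + nᵢ) = Dirichlet(15, 25, 24, 27).
For a Dirichlet(a₁,…,a_K) with all aᵢ > 1, the mode has j-th component (aⱼ − 1)/(Σaᵢ − K).
Here Σaᵢ = 91 and K = 4, so p_D = (27 − 1)/(91 − 4) = 26/87 ≈ 0.299.

MAP estimate of p_D = 0.299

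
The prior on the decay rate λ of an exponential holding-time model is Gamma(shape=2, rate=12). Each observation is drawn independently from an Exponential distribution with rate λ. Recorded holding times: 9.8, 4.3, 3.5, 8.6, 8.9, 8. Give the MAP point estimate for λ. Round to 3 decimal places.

The Exponential(rate=λ) likelihood is ∝ λ^n e^(−λΣtᵢ). Here n = 6 and Σtᵢ = 9.8 + 4.3 + 3.5 + 8.6 + 8.9 + 8 = 43.1.
Posterior ∝ λe^(−12λ) · λ^6e^(−43.1λ) = λ^7e^(−55.1λ), i.e. Gamma(8, 55.1).
Mode = (a−1)/b = 7/55.1 ≈ 0.127.

λ̂_MAP = 0.127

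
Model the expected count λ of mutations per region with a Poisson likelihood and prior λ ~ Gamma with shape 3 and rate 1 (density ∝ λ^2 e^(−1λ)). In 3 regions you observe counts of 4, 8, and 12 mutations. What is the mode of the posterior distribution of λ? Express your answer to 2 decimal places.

λ̂_MAP = 6.50

Σxᵢ = 4+8+12 = 24, with n = 3.
Posterior ∝ λ^2e^(−1λ) · λ^24e^(−3λ) = λ^26e^(−4λ), i.e. Gamma(shape=27, rate=4).
The mode of a Gamma(a, b) with a ≥ 1 (shape–rate) is (a−1)/b = 26/4 ≈ 6.50.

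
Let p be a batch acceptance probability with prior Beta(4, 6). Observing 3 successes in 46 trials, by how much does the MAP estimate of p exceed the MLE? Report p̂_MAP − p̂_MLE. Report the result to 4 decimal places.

Posterior is Beta(7, 49); MAP = (7−1)/(56−2) = 6/54 ≈ 0.11111.
MLE ignores the prior: p̂_MLE = k/n = 3/46 ≈ 0.06522.
Difference = 6/54 − 3/46 = 19/414 ≈ 0.0459.

MAP − MLE = 0.0459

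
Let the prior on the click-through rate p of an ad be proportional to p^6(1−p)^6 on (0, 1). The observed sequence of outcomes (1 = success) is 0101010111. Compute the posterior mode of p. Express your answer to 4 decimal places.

The prior density ∝ p^6(1−p)^6 is the kernel of Beta(7, 7).
Data: 6 successes in 10 trials (from the sequence). The binomial likelihood contributes p^6(1−p)^4, so the posterior is Beta(7+6, 7+4) = Beta(13, 11).
For Beta(a, b) with a, b > 1 the mode is (a−1)/(a+b−2) = 12/22 ≈ 0.5455.

p̂_MAP = 0.5455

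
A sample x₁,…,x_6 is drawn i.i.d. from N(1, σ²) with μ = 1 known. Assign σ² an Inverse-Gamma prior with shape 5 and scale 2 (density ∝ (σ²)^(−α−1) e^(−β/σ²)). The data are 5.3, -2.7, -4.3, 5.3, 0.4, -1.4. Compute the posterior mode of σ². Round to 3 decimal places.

σ̂²_MAP = 4.938

Sum of squared deviations about the known mean: SS = (5.3−1)² + (-2.7−1)² + (-4.3−1)² + (5.3−1)² + (0.4−1)² + (-1.4−1)² = 84.88.
The Normal likelihood contributes (σ²)^(−n/2) exp(−SS/(2σ²)), so the posterior is Inverse-Gamma(α + n/2, β + SS/2) = Inverse-Gamma(8, 44.44).
The mode of Inverse-Gamma(a, b) is b/(a+1) = 44.44/9 ≈ 4.938.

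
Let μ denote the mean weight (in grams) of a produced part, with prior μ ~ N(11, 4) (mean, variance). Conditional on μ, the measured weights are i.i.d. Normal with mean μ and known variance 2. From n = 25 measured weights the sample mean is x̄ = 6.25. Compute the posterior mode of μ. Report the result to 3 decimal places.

n = 25, x̄ = 6.25.
For a Normal prior and Normal likelihood with known variance, the posterior is Normal; its mode equals its mean, the precision-weighted average.
Prior precision 1/σ₀² = 1/4 = 0.25; data precision n/σ² = 25/2 = 12.5.
μ̂ = (0.25·11 + 12.5·6.25) / (0.25 + 12.5) = 80.875/12.75 = 647/102 ≈ 6.343.

μ̂_MAP = 6.343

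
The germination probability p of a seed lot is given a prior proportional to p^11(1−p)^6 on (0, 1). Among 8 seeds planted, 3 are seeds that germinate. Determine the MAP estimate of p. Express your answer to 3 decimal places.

The prior density ∝ p^11(1−p)^6 is the kernel of Beta(12, 7).
Data: 3 successes in 8 trials. The binomial likelihood contributes p^3(1−p)^5, so the posterior is Beta(12+3, 7+5) = Beta(15, 12).
For Beta(a, b) with a, b > 1 the mode is (a−1)/(a+b−2) = 14/25 ≈ 0.560.

p̂_MAP = 0.560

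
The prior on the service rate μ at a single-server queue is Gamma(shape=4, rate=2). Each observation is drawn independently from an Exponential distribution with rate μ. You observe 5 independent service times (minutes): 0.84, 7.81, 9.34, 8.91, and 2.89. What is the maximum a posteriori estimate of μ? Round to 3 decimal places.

The Exponential(rate=μ) likelihood is ∝ μ^n e^(−μΣtᵢ). Here n = 5 and Σtᵢ = 0.84 + 7.81 + 9.34 + 8.91 + 2.89 = 29.79.
Posterior ∝ μ^3e^(−2μ) · μ^5e^(−29.79μ) = μ^8e^(−31.79μ), i.e. Gamma(9, 31.79).
Mode = (a−1)/b = 8/31.79 ≈ 0.252.

μ̂_MAP = 0.252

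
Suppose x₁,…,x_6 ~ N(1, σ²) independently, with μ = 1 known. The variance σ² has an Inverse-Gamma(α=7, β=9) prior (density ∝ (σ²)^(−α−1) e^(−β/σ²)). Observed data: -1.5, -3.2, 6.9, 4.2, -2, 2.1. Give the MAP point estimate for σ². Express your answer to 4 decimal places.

σ̂²_MAP = 4.4159

Sum of squared deviations about the known mean: SS = (-1.5−1)² + (-3.2−1)² + (6.9−1)² + (4.2−1)² + (-2−1)² + (2.1−1)² = 79.15.
The Normal likelihood contributes (σ²)^(−n/2) exp(−SS/(2σ²)), so the posterior is Inverse-Gamma(α + n/2, β + SS/2) = Inverse-Gamma(10, 48.575).
The mode of Inverse-Gamma(a, b) is b/(a+1) = 48.575/11 ≈ 4.4159.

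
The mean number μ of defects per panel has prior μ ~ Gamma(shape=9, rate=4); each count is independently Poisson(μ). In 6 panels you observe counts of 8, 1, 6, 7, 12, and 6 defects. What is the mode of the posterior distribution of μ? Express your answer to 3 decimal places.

Σxᵢ = 8+1+6+7+12+6 = 40, with n = 6.
Posterior ∝ μ^8e^(−4μ) · μ^40e^(−6μ) = μ^48e^(−10μ), i.e. Gamma(shape=49, rate=10).
The mode of a Gamma(a, b) with a ≥ 1 (shape–rate) is (a−1)/b = 48/10 ≈ 4.800.

μ̂_MAP = 4.800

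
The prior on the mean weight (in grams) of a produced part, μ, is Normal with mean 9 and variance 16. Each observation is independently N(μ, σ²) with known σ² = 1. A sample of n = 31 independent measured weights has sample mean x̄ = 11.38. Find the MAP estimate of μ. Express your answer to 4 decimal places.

n = 31, x̄ = 11.38.
For a Normal prior and Normal likelihood with known variance, the posterior is Normal; its mode equals its mean, the precision-weighted average.
Prior precision 1/σ₀² = 1/16 = 0.0625; data precision n/σ² = 31/1 = 31.
μ̂ = (0.0625·9 + 31·11.38) / (0.0625 + 31) = 353.3425/31.0625 = 20191/1775 ≈ 11.3752.

μ̂_MAP = 11.3752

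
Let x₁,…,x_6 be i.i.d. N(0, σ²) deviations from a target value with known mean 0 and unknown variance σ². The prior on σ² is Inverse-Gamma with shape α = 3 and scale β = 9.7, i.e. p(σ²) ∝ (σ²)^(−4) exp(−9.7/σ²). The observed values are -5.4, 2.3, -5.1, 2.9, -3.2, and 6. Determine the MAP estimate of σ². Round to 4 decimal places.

σ̂²_MAP = 9.6079

Sum of squared deviations about the known mean: SS = (-5.4−0)² + (2.3−0)² + (-5.1−0)² + (2.9−0)² + (-3.2−0)² + (6−0)² = 115.11.
The Normal likelihood contributes (σ²)^(−n/2) exp(−SS/(2σ²)), so the posterior is Inverse-Gamma(α + n/2, β + SS/2) = Inverse-Gamma(6, 67.255).
The mode of Inverse-Gamma(a, b) is b/(a+1) = 67.255/7 ≈ 9.6079.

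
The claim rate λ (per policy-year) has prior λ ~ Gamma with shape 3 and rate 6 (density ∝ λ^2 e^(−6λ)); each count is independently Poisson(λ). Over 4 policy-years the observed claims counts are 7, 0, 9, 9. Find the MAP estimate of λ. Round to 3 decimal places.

λ̂_MAP = 2.700

Σxᵢ = 7+0+9+9 = 25, with n = 4.
Posterior ∝ λ^2e^(−6λ) · λ^25e^(−4λ) = λ^27e^(−10λ), i.e. Gamma(shape=28, rate=10).
The mode of a Gamma(a, b) with a ≥ 1 (shape–rate) is (a−1)/b = 27/10 ≈ 2.700.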